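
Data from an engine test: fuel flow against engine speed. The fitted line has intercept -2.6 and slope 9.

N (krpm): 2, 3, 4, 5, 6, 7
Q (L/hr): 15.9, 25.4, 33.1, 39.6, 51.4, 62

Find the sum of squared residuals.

N=2: Q̂ = -2.6 + 9·2 = 15.4; r = 15.9 − 15.4 = 0.5
N=3: Q̂ = -2.6 + 9·3 = 24.4; r = 25.4 − 24.4 = 1
N=4: Q̂ = -2.6 + 9·4 = 33.4; r = 33.1 − 33.4 = -0.3
N=5: Q̂ = -2.6 + 9·5 = 42.4; r = 39.6 − 42.4 = -2.8
N=6: Q̂ = -2.6 + 9·6 = 51.4; r = 51.4 − 51.4 = 0
N=7: Q̂ = -2.6 + 9·7 = 60.4; r = 62 − 60.4 = 1.6
SSE = 0.25 + 1 + 0.09 + 7.84 + 0 + 2.56 = 11.74

SSE = 11.74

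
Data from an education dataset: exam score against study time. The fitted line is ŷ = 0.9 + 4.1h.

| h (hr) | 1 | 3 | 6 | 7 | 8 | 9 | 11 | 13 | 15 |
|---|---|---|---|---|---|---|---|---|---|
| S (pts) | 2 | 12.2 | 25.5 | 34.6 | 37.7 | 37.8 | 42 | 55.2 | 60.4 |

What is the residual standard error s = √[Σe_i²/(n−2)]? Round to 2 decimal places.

h=1: ŷ = 0.9 + 4.1·1 = 5; e = 2 − 5 = -3
h=3: ŷ = 0.9 + 4.1·3 = 13.2; e = 12.2 − 13.2 = -1
h=6: ŷ = 0.9 + 4.1·6 = 25.5; e = 25.5 − 25.5 = 0
h=7: ŷ = 0.9 + 4.1·7 = 29.6; e = 34.6 − 29.6 = 5
h=8: ŷ = 0.9 + 4.1·8 = 33.7; e = 37.7 − 33.7 = 4
h=9: ŷ = 0.9 + 4.1·9 = 37.8; e = 37.8 − 37.8 = 0
h=11: ŷ = 0.9 + 4.1·11 = 46; e = 42 − 46 = -4
h=13: ŷ = 0.9 + 4.1·13 = 54.2; e = 55.2 − 54.2 = 1
h=15: ŷ = 0.9 + 4.1·15 = 62.4; e = 60.4 − 62.4 = -2
SSE = 9 + 1 + 0 + 25 + 16 + 0 + 16 + 1 + 4 = 72
s = √(72/7) = √10.2857 ≈ 3.21

s = 3.21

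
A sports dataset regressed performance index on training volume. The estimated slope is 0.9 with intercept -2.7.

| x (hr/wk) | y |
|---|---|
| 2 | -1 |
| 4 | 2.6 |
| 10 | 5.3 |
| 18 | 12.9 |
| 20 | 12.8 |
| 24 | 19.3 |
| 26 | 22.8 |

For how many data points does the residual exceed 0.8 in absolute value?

x=2: ŷ = -2.7 + 0.9·2 = -0.9; r = -1 − (-0.9) = -0.1
x=4: ŷ = -2.7 + 0.9·4 = 0.9; r = 2.6 − 0.9 = 1.7
x=10: ŷ = -2.7 + 0.9·10 = 6.3; r = 5.3 − 6.3 = -1
x=18: ŷ = -2.7 + 0.9·18 = 13.5; r = 12.9 − 13.5 = -0.6
x=20: ŷ = -2.7 + 0.9·20 = 15.3; r = 12.8 − 15.3 = -2.5
x=24: ŷ = -2.7 + 0.9·24 = 18.9; r = 19.3 − 18.9 = 0.4
x=26: ŷ = -2.7 + 0.9·26 = 20.7; r = 22.8 − 20.7 = 2.1
|r| > 0.8: x=4 (|r|=1.7), x=10 (|r|=1), x=20 (|r|=2.5), x=26 (|r|=2.1) → 4

4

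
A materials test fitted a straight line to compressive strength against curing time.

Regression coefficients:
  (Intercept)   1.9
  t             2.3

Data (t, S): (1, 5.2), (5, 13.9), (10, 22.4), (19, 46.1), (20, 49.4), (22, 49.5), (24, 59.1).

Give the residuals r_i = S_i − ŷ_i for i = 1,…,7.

t=1: ŷ = 1.9 + 2.3·1 = 4.2; r = 5.2 − 4.2 = 1
t=5: ŷ = 1.9 + 2.3·5 = 13.4; r = 13.9 − 13.4 = 0.5
t=10: ŷ = 1.9 + 2.3·10 = 24.9; r = 22.4 − 24.9 = -2.5
t=19: ŷ = 1.9 + 2.3·19 = 45.6; r = 46.1 − 45.6 = 0.5
t=20: ŷ = 1.9 + 2.3·20 = 47.9; r = 49.4 − 47.9 = 1.5
t=22: ŷ = 1.9 + 2.3·22 = 52.5; r = 49.5 − 52.5 = -3
t=24: ŷ = 1.9 + 2.3·24 = 57.1; r = 59.1 − 57.1 = 2

1, 0.5, -2.5, 0.5, 1.5, -3, 2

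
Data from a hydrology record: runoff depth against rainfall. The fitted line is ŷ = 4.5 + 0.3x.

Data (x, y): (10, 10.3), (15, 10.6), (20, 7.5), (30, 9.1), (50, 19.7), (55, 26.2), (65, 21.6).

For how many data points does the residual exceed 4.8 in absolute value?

x=10: ŷ = 4.5 + 0.3·10 = 7.5; r = 10.3 − 7.5 = 2.8
x=15: ŷ = 4.5 + 0.3·15 = 9; r = 10.6 − 9 = 1.6
x=20: ŷ = 4.5 + 0.3·20 = 10.5; r = 7.5 − 10.5 = -3
x=30: ŷ = 4.5 + 0.3·30 = 13.5; r = 9.1 − 13.5 = -4.4
x=50: ŷ = 4.5 + 0.3·50 = 19.5; r = 19.7 − 19.5 = 0.2
x=55: ŷ = 4.5 + 0.3·55 = 21; r = 26.2 − 21 = 5.2
x=65: ŷ = 4.5 + 0.3·65 = 24; r = 21.6 − 24 = -2.4
|r| > 4.8: x=55 (|r|=5.2) → 1

1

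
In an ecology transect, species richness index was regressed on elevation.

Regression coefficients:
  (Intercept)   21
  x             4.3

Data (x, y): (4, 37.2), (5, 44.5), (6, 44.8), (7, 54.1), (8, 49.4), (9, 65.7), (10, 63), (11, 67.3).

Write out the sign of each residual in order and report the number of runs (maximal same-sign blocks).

x=4: ŷ = 21 + 4.3·4 = 38.2; e = 37.2 − 38.2 = -1
x=5: ŷ = 21 + 4.3·5 = 42.5; e = 44.5 − 42.5 = 2
x=6: ŷ = 21 + 4.3·6 = 46.8; e = 44.8 − 46.8 = -2
x=7: ŷ = 21 + 4.3·7 = 51.1; e = 54.1 − 51.1 = 3
x=8: ŷ = 21 + 4.3·8 = 55.4; e = 49.4 − 55.4 = -6
x=9: ŷ = 21 + 4.3·9 = 59.7; e = 65.7 − 59.7 = 6
x=10: ŷ = 21 + 4.3·10 = 64; e = 63 − 64 = -1
x=11: ŷ = 21 + 4.3·11 = 68.3; e = 67.3 − 68.3 = -1
Signs: − + − + − + − −
Runs: −×1, +×1, −×1, +×1, −×1, +×1, −×2 → 7

7 runs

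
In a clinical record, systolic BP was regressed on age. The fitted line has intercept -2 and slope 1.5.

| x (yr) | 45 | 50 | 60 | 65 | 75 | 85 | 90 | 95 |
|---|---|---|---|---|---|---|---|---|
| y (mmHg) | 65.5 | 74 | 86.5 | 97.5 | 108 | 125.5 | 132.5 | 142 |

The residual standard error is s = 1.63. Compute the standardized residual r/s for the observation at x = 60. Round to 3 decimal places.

-0.920

ŷ = -2 + 1.5·60 = 88
r = 86.5 − 88 = -1.5
r/s = -1.5 / 1.63 = -0.920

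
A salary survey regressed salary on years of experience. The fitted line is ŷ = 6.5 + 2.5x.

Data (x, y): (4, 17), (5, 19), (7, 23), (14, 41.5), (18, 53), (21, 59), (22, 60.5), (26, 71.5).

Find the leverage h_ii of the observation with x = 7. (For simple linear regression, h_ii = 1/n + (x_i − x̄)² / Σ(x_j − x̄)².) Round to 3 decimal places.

h = 0.241

x̄ = (4 + 5 + 7 + 14 + 18 + 21 + 22 + 26)/8 = 14.625
Σ(x − x̄)² = 112.891 + 92.6406 + 58.1406 + 0.390625 + 11.3906 + 40.6406 + 54.3906 + 129.391 = 499.875
h = 1/8 + (-7.625)²/499.875 = 0.125 + 0.11631 = 0.241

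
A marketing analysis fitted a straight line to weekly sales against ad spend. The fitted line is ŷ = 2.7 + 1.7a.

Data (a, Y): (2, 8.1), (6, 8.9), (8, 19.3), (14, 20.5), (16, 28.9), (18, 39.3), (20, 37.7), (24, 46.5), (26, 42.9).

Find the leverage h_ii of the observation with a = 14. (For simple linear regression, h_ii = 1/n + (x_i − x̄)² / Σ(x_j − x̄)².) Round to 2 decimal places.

h = 0.11

ā = (2 + 6 + 8 + 14 + 16 + 18 + 20 + 24 + 26)/9 = 14.8889
Σ(a − ā)² = 166.123 + 79.0123 + 47.4568 + 0.790123 + 1.23457 + 9.67901 + 26.1235 + 83.0123 + 123.457 = 536.889
h = 1/9 + (-0.888889)²/536.889 = 0.111111 + 0.00147167 = 0.11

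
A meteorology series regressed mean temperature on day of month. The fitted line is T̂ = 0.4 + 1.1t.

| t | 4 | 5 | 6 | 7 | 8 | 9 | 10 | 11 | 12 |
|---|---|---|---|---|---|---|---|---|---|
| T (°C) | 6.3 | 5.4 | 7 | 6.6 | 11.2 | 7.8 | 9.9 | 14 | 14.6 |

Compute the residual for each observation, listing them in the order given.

1.5, -0.5, 0, -1.5, 2, -2.5, -1.5, 1.5, 1

t=4: T̂ = 0.4 + 1.1·4 = 4.8; e = 6.3 − 4.8 = 1.5
t=5: T̂ = 0.4 + 1.1·5 = 5.9; e = 5.4 − 5.9 = -0.5
t=6: T̂ = 0.4 + 1.1·6 = 7; e = 7 − 7 = 0
t=7: T̂ = 0.4 + 1.1·7 = 8.1; e = 6.6 − 8.1 = -1.5
t=8: T̂ = 0.4 + 1.1·8 = 9.2; e = 11.2 − 9.2 = 2
t=9: T̂ = 0.4 + 1.1·9 = 10.3; e = 7.8 − 10.3 = -2.5
t=10: T̂ = 0.4 + 1.1·10 = 11.4; e = 9.9 − 11.4 = -1.5
t=11: T̂ = 0.4 + 1.1·11 = 12.5; e = 14 − 12.5 = 1.5
t=12: T̂ = 0.4 + 1.1·12 = 13.6; e = 14.6 − 13.6 = 1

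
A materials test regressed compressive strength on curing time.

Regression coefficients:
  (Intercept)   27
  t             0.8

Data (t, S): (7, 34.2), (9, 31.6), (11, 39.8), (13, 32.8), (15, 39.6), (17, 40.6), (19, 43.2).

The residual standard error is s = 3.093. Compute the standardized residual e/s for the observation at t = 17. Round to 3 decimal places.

Ŝ = 27 + 0.8·17 = 40.6
e = 40.6 − 40.6 = 0
e/s = 0 / 3.093 = 0.000

0.000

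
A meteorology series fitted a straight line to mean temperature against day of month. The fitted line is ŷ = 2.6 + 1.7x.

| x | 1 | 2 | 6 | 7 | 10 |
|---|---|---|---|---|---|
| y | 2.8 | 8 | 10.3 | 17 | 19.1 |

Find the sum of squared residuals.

SSE = 19

x=1: ŷ = 2.6 + 1.7·1 = 4.3; r = 2.8 − 4.3 = -1.5
x=2: ŷ = 2.6 + 1.7·2 = 6; r = 8 − 6 = 2
x=6: ŷ = 2.6 + 1.7·6 = 12.8; r = 10.3 − 12.8 = -2.5
x=7: ŷ = 2.6 + 1.7·7 = 14.5; r = 17 − 14.5 = 2.5
x=10: ŷ = 2.6 + 1.7·10 = 19.6; r = 19.1 − 19.6 = -0.5
SSE = 2.25 + 4 + 6.25 + 6.25 + 0.25 = 19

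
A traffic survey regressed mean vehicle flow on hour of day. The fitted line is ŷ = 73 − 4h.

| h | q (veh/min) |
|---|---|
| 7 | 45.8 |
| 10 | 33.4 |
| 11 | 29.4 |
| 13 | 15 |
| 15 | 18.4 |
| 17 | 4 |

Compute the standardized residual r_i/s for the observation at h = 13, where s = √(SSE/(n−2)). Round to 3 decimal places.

-1.465

h=7: ŷ = 73 − 4·7 = 45; r = 45.8 − 45 = 0.8
h=10: ŷ = 73 − 4·10 = 33; r = 33.4 − 33 = 0.4
h=11: ŷ = 73 − 4·11 = 29; r = 29.4 − 29 = 0.4
h=13: ŷ = 73 − 4·13 = 21; r = 15 − 21 = -6
h=15: ŷ = 73 − 4·15 = 13; r = 18.4 − 13 = 5.4
h=17: ŷ = 73 − 4·17 = 5; r = 4 − 5 = -1
SSE = 0.64 + 0.16 + 0.16 + 36 + 29.16 + 1 = 67.12
s = √(67.12/4) = 4.09634
r/s = -6 / 4.09634 = -1.465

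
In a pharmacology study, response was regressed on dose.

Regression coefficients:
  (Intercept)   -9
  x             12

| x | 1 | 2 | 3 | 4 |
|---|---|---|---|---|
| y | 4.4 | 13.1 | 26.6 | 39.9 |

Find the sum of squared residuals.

x=1: ŷ = -9 + 12·1 = 3; r = 4.4 − 3 = 1.4
x=2: ŷ = -9 + 12·2 = 15; r = 13.1 − 15 = -1.9
x=3: ŷ = -9 + 12·3 = 27; r = 26.6 − 27 = -0.4
x=4: ŷ = -9 + 12·4 = 39; r = 39.9 − 39 = 0.9
SSE = 1.96 + 3.61 + 0.16 + 0.81 = 6.54

SSE = 6.54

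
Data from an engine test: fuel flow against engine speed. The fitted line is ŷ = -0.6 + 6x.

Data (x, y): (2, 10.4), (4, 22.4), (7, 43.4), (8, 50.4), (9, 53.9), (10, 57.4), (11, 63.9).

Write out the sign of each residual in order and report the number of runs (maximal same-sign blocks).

x=2: ŷ = -0.6 + 6·2 = 11.4; e = 10.4 − 11.4 = -1
x=4: ŷ = -0.6 + 6·4 = 23.4; e = 22.4 − 23.4 = -1
x=7: ŷ = -0.6 + 6·7 = 41.4; e = 43.4 − 41.4 = 2
x=8: ŷ = -0.6 + 6·8 = 47.4; e = 50.4 − 47.4 = 3
x=9: ŷ = -0.6 + 6·9 = 53.4; e = 53.9 − 53.4 = 0.5
x=10: ŷ = -0.6 + 6·10 = 59.4; e = 57.4 − 59.4 = -2
x=11: ŷ = -0.6 + 6·11 = 65.4; e = 63.9 − 65.4 = -1.5
Signs: − − + + + − −
Runs: −×2, +×3, −×2 → 3

3 runs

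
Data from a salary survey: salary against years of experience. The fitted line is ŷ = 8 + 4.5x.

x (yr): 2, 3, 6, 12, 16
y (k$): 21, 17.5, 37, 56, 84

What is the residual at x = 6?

ŷ = 8 + 4.5·6 = 35
e = 37 − 35 = 2

e = 2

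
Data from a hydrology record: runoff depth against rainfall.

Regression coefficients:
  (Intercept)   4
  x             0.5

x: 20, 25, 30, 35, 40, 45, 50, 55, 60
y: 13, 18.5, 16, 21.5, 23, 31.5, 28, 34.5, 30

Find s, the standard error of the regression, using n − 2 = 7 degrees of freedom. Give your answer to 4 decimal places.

x=20: ŷ = 4 + 0.5·20 = 14; e = 13 − 14 = -1
x=25: ŷ = 4 + 0.5·25 = 16.5; e = 18.5 − 16.5 = 2
x=30: ŷ = 4 + 0.5·30 = 19; e = 16 − 19 = -3
x=35: ŷ = 4 + 0.5·35 = 21.5; e = 21.5 − 21.5 = 0
x=40: ŷ = 4 + 0.5·40 = 24; e = 23 − 24 = -1
x=45: ŷ = 4 + 0.5·45 = 26.5; e = 31.5 − 26.5 = 5
x=50: ŷ = 4 + 0.5·50 = 29; e = 28 − 29 = -1
x=55: ŷ = 4 + 0.5·55 = 31.5; e = 34.5 − 31.5 = 3
x=60: ŷ = 4 + 0.5·60 = 34; e = 30 − 34 = -4
SSE = 1 + 4 + 9 + 0 + 1 + 25 + 1 + 9 + 16 = 66
s = √(66/7) = √9.42857 ≈ 3.0706

s = 3.0706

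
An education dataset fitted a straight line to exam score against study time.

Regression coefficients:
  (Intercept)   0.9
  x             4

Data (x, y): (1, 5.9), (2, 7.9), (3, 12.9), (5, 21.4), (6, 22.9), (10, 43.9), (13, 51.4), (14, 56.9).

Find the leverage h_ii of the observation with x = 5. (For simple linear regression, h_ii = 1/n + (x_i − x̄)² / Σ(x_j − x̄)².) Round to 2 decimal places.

h = 0.14

x̄ = (1 + 2 + 3 + 5 + 6 + 10 + 13 + 14)/8 = 6.75
Σ(x − x̄)² = 33.0625 + 22.5625 + 14.0625 + 3.0625 + 0.5625 + 10.5625 + 39.0625 + 52.5625 = 175.5
h = 1/8 + (-1.75)²/175.5 = 0.125 + 0.0174501 = 0.14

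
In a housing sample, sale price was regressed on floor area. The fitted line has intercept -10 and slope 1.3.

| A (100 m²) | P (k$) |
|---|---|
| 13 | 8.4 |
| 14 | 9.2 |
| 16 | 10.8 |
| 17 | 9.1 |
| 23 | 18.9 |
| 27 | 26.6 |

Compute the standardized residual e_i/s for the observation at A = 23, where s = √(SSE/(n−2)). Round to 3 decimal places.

A=13: P̂ = -10 + 1.3·13 = 6.9; e = 8.4 − 6.9 = 1.5
A=14: P̂ = -10 + 1.3·14 = 8.2; e = 9.2 − 8.2 = 1
A=16: P̂ = -10 + 1.3·16 = 10.8; e = 10.8 − 10.8 = 0
A=17: P̂ = -10 + 1.3·17 = 12.1; e = 9.1 − 12.1 = -3
A=23: P̂ = -10 + 1.3·23 = 19.9; e = 18.9 − 19.9 = -1
A=27: P̂ = -10 + 1.3·27 = 25.1; e = 26.6 − 25.1 = 1.5
SSE = 2.25 + 1 + 0 + 9 + 1 + 2.25 = 15.5
s = √(15.5/4) = 1.9685
e/s = -1 / 1.9685 = -0.508

-0.508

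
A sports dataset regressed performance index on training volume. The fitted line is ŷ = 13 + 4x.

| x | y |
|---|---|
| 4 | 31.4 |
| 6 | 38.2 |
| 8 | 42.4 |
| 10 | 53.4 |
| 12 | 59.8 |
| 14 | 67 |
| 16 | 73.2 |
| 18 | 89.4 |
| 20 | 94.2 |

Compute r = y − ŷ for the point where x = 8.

ŷ = 13 + 4·8 = 45
r = 42.4 − 45 = -2.6

r = -2.6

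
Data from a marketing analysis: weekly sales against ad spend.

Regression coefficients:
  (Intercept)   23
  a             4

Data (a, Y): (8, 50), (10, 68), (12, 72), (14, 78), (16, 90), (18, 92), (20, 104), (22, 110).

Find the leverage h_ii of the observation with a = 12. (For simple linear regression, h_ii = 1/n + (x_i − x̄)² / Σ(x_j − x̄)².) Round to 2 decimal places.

ā = (8 + 10 + 12 + 14 + 16 + 18 + 20 + 22)/8 = 15
Σ(a − ā)² = 49 + 25 + 9 + 1 + 1 + 9 + 25 + 49 = 168
h = 1/8 + (-3)²/168 = 0.125 + 0.0535714 = 0.18

h = 0.18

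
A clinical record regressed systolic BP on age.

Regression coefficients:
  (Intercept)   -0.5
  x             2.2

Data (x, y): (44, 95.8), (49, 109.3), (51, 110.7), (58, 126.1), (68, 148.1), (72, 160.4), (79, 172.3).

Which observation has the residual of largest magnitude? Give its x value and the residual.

x=44: ŷ = -0.5 + 2.2·44 = 96.3; r = 95.8 − 96.3 = -0.5
x=49: ŷ = -0.5 + 2.2·49 = 107.3; r = 109.3 − 107.3 = 2
x=51: ŷ = -0.5 + 2.2·51 = 111.7; r = 110.7 − 111.7 = -1
x=58: ŷ = -0.5 + 2.2·58 = 127.1; r = 126.1 − 127.1 = -1
x=68: ŷ = -0.5 + 2.2·68 = 149.1; r = 148.1 − 149.1 = -1
x=72: ŷ = -0.5 + 2.2·72 = 157.9; r = 160.4 − 157.9 = 2.5
x=79: ŷ = -0.5 + 2.2·79 = 173.3; r = 172.3 − 173.3 = -1
Largest |r| is 2.5 at x = 72, residual 2.5.

x = 72, r = 2.5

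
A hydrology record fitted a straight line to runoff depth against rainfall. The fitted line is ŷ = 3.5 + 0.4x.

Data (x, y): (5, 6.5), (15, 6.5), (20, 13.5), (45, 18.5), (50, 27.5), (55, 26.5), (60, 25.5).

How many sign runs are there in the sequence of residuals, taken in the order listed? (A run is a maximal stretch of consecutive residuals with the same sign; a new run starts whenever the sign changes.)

x=5: ŷ = 3.5 + 0.4·5 = 5.5; r = 6.5 − 5.5 = 1
x=15: ŷ = 3.5 + 0.4·15 = 9.5; r = 6.5 − 9.5 = -3
x=20: ŷ = 3.5 + 0.4·20 = 11.5; r = 13.5 − 11.5 = 2
x=45: ŷ = 3.5 + 0.4·45 = 21.5; r = 18.5 − 21.5 = -3
x=50: ŷ = 3.5 + 0.4·50 = 23.5; r = 27.5 − 23.5 = 4
x=55: ŷ = 3.5 + 0.4·55 = 25.5; r = 26.5 − 25.5 = 1
x=60: ŷ = 3.5 + 0.4·60 = 27.5; r = 25.5 − 27.5 = -2
Signs: + − + − + + −
Runs: +×1, −×1, +×1, −×1, +×2, −×1 → 6

6 runs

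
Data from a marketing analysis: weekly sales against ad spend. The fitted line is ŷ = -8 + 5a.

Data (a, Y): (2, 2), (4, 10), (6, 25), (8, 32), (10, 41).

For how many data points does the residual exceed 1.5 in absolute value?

a=2: ŷ = -8 + 5·2 = 2; r = 2 − 2 = 0
a=4: ŷ = -8 + 5·4 = 12; r = 10 − 12 = -2
a=6: ŷ = -8 + 5·6 = 22; r = 25 − 22 = 3
a=8: ŷ = -8 + 5·8 = 32; r = 32 − 32 = 0
a=10: ŷ = -8 + 5·10 = 42; r = 41 − 42 = -1
|r| > 1.5: a=4 (|r|=2), a=6 (|r|=3) → 2

2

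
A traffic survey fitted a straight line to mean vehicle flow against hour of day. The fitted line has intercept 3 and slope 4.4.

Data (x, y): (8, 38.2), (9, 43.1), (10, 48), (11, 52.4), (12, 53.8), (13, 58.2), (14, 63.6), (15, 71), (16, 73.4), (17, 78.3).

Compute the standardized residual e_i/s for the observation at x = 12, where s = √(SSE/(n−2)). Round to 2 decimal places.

-1.44

x=8: ŷ = 3 + 4.4·8 = 38.2; e = 38.2 − 38.2 = 0
x=9: ŷ = 3 + 4.4·9 = 42.6; e = 43.1 − 42.6 = 0.5
x=10: ŷ = 3 + 4.4·10 = 47; e = 48 − 47 = 1
x=11: ŷ = 3 + 4.4·11 = 51.4; e = 52.4 − 51.4 = 1
x=12: ŷ = 3 + 4.4·12 = 55.8; e = 53.8 − 55.8 = -2
x=13: ŷ = 3 + 4.4·13 = 60.2; e = 58.2 − 60.2 = -2
x=14: ŷ = 3 + 4.4·14 = 64.6; e = 63.6 − 64.6 = -1
x=15: ŷ = 3 + 4.4·15 = 69; e = 71 − 69 = 2
x=16: ŷ = 3 + 4.4·16 = 73.4; e = 73.4 − 73.4 = 0
x=17: ŷ = 3 + 4.4·17 = 77.8; e = 78.3 − 77.8 = 0.5
SSE = 0 + 0.25 + 1 + 1 + 4 + 4 + 1 + 4 + 0 + 0.25 = 15.5
s = √(15.5/8) = 1.39194
e/s = -2 / 1.39194 = -1.44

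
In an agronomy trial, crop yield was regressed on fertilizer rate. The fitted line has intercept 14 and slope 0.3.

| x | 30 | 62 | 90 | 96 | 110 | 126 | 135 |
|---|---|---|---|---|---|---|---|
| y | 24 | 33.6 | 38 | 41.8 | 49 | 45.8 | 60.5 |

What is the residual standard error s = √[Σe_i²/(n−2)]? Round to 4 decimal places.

s = 4.1952

x=30: ŷ = 14 + 0.3·30 = 23; e = 24 − 23 = 1
x=62: ŷ = 14 + 0.3·62 = 32.6; e = 33.6 − 32.6 = 1
x=90: ŷ = 14 + 0.3·90 = 41; e = 38 − 41 = -3
x=96: ŷ = 14 + 0.3·96 = 42.8; e = 41.8 − 42.8 = -1
x=110: ŷ = 14 + 0.3·110 = 47; e = 49 − 47 = 2
x=126: ŷ = 14 + 0.3·126 = 51.8; e = 45.8 − 51.8 = -6
x=135: ŷ = 14 + 0.3·135 = 54.5; e = 60.5 − 54.5 = 6
SSE = 1 + 1 + 9 + 1 + 4 + 36 + 36 = 88
s = √(88/5) = √17.6 ≈ 4.1952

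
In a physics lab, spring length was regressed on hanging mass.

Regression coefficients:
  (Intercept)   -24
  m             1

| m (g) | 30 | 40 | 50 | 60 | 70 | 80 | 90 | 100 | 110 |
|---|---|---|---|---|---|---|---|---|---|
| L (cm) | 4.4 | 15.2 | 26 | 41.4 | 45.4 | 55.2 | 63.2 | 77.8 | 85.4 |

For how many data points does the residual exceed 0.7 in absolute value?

m=30: L̂ = -24 + 30 = 6; e = 4.4 − 6 = -1.6
m=40: L̂ = -24 + 40 = 16; e = 15.2 − 16 = -0.8
m=50: L̂ = -24 + 50 = 26; e = 26 − 26 = 0
m=60: L̂ = -24 + 60 = 36; e = 41.4 − 36 = 5.4
m=70: L̂ = -24 + 70 = 46; e = 45.4 − 46 = -0.6
m=80: L̂ = -24 + 80 = 56; e = 55.2 − 56 = -0.8
m=90: L̂ = -24 + 90 = 66; e = 63.2 − 66 = -2.8
m=100: L̂ = -24 + 100 = 76; e = 77.8 − 76 = 1.8
m=110: L̂ = -24 + 110 = 86; e = 85.4 − 86 = -0.6
|e| > 0.7: m=30 (|e|=1.6), m=40 (|e|=0.8), m=60 (|e|=5.4), m=80 (|e|=0.8), m=90 (|e|=2.8), m=100 (|e|=1.8) → 6

6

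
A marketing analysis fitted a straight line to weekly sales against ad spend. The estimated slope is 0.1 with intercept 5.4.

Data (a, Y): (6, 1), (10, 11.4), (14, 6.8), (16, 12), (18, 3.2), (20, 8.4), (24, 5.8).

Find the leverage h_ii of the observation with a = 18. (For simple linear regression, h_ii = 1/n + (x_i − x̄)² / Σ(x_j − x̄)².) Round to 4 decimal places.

ā = (6 + 10 + 14 + 16 + 18 + 20 + 24)/7 = 15.4286
Σ(a − ā)² = 88.898 + 29.4694 + 2.04082 + 0.326531 + 6.61224 + 20.898 + 73.4694 = 221.714
h = 1/7 + (2.57143)²/221.714 = 0.142857 + 0.0298233 = 0.1727

h = 0.1727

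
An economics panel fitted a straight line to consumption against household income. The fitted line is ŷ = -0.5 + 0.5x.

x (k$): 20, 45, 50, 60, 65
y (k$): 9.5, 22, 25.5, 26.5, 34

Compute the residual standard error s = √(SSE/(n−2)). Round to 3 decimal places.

x=20: ŷ = -0.5 + 0.5·20 = 9.5; e = 9.5 − 9.5 = 0
x=45: ŷ = -0.5 + 0.5·45 = 22; e = 22 − 22 = 0
x=50: ŷ = -0.5 + 0.5·50 = 24.5; e = 25.5 − 24.5 = 1
x=60: ŷ = -0.5 + 0.5·60 = 29.5; e = 26.5 − 29.5 = -3
x=65: ŷ = -0.5 + 0.5·65 = 32; e = 34 − 32 = 2
SSE = 0 + 0 + 1 + 9 + 4 = 14
s = √(14/3) = √4.66667 ≈ 2.160

s = 2.160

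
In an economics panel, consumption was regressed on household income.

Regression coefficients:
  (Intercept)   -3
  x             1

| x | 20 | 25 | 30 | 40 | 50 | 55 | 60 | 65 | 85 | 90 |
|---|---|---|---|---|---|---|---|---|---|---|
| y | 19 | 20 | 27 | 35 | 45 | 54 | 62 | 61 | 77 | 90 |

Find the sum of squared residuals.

x=20: ŷ = -3 + 20 = 17; r = 19 − 17 = 2
x=25: ŷ = -3 + 25 = 22; r = 20 − 22 = -2
x=30: ŷ = -3 + 30 = 27; r = 27 − 27 = 0
x=40: ŷ = -3 + 40 = 37; r = 35 − 37 = -2
x=50: ŷ = -3 + 50 = 47; r = 45 − 47 = -2
x=55: ŷ = -3 + 55 = 52; r = 54 − 52 = 2
x=60: ŷ = -3 + 60 = 57; r = 62 − 57 = 5
x=65: ŷ = -3 + 65 = 62; r = 61 − 62 = -1
x=85: ŷ = -3 + 85 = 82; r = 77 − 82 = -5
x=90: ŷ = -3 + 90 = 87; r = 90 − 87 = 3
SSE = 4 + 4 + 0 + 4 + 4 + 4 + 25 + 1 + 25 + 9 = 80

SSE = 80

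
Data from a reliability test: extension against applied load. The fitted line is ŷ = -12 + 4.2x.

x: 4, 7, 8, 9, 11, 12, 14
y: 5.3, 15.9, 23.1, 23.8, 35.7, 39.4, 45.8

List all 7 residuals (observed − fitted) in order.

x=4: ŷ = -12 + 4.2·4 = 4.8; r = 5.3 − 4.8 = 0.5
x=7: ŷ = -12 + 4.2·7 = 17.4; r = 15.9 − 17.4 = -1.5
x=8: ŷ = -12 + 4.2·8 = 21.6; r = 23.1 − 21.6 = 1.5
x=9: ŷ = -12 + 4.2·9 = 25.8; r = 23.8 − 25.8 = -2
x=11: ŷ = -12 + 4.2·11 = 34.2; r = 35.7 − 34.2 = 1.5
x=12: ŷ = -12 + 4.2·12 = 38.4; r = 39.4 − 38.4 = 1
x=14: ŷ = -12 + 4.2·14 = 46.8; r = 45.8 − 46.8 = -1

0.5, -1.5, 1.5, -2, 1.5, 1, -1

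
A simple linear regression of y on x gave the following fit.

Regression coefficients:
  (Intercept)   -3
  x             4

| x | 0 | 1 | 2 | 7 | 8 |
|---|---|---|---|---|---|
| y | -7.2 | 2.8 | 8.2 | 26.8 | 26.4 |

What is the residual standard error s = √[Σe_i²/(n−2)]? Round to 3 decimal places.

x=0: ŷ = -3 + 4·0 = -3; e = -7.2 − (-3) = -4.2
x=1: ŷ = -3 + 4·1 = 1; e = 2.8 − 1 = 1.8
x=2: ŷ = -3 + 4·2 = 5; e = 8.2 − 5 = 3.2
x=7: ŷ = -3 + 4·7 = 25; e = 26.8 − 25 = 1.8
x=8: ŷ = -3 + 4·8 = 29; e = 26.4 − 29 = -2.6
SSE = 17.64 + 3.24 + 10.24 + 3.24 + 6.76 = 41.12
s = √(41.12/3) = √13.7067 ≈ 3.702

s = 3.702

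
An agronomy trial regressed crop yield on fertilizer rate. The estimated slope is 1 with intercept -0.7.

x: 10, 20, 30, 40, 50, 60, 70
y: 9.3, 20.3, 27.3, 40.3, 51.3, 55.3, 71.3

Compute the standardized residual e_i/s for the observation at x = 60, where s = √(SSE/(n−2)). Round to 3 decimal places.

-1.633

x=10: ŷ = -0.7 + 10 = 9.3; e = 9.3 − 9.3 = 0
x=20: ŷ = -0.7 + 20 = 19.3; e = 20.3 − 19.3 = 1
x=30: ŷ = -0.7 + 30 = 29.3; e = 27.3 − 29.3 = -2
x=40: ŷ = -0.7 + 40 = 39.3; e = 40.3 − 39.3 = 1
x=50: ŷ = -0.7 + 50 = 49.3; e = 51.3 − 49.3 = 2
x=60: ŷ = -0.7 + 60 = 59.3; e = 55.3 − 59.3 = -4
x=70: ŷ = -0.7 + 70 = 69.3; e = 71.3 − 69.3 = 2
SSE = 0 + 1 + 4 + 1 + 4 + 16 + 4 = 30
s = √(30/5) = 2.44949
e/s = -4 / 2.44949 = -1.633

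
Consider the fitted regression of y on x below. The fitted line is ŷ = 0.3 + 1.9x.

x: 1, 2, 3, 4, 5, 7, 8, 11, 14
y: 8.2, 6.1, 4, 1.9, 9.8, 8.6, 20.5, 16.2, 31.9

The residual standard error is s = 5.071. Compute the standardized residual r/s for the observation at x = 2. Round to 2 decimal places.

0.39

ŷ = 0.3 + 1.9·2 = 4.1
r = 6.1 − 4.1 = 2
r/s = 2 / 5.071 = 0.39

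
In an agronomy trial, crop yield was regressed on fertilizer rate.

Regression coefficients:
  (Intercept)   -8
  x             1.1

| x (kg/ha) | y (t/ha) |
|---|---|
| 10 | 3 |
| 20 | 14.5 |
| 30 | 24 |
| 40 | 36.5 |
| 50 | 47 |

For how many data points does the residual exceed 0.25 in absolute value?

3

x=10: ŷ = -8 + 1.1·10 = 3; r = 3 − 3 = 0
x=20: ŷ = -8 + 1.1·20 = 14; r = 14.5 − 14 = 0.5
x=30: ŷ = -8 + 1.1·30 = 25; r = 24 − 25 = -1
x=40: ŷ = -8 + 1.1·40 = 36; r = 36.5 − 36 = 0.5
x=50: ŷ = -8 + 1.1·50 = 47; r = 47 − 47 = 0
|r| > 0.25: x=20 (|r|=0.5), x=30 (|r|=1), x=40 (|r|=0.5) → 3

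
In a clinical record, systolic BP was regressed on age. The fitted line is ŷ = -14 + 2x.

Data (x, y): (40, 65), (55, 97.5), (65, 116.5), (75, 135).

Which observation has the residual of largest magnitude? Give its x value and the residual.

x = 55, e = 1.5

x=40: ŷ = -14 + 2·40 = 66; e = 65 − 66 = -1
x=55: ŷ = -14 + 2·55 = 96; e = 97.5 − 96 = 1.5
x=65: ŷ = -14 + 2·65 = 116; e = 116.5 − 116 = 0.5
x=75: ŷ = -14 + 2·75 = 136; e = 135 − 136 = -1
Largest |e| is 1.5 at x = 55, residual 1.5.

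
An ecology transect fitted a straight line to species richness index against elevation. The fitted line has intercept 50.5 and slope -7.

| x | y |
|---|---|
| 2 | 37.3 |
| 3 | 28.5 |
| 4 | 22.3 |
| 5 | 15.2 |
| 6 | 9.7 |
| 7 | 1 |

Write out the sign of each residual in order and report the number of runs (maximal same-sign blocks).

4 runs

x=2: ŷ = 50.5 − 7·2 = 36.5; e = 37.3 − 36.5 = 0.8
x=3: ŷ = 50.5 − 7·3 = 29.5; e = 28.5 − 29.5 = -1
x=4: ŷ = 50.5 − 7·4 = 22.5; e = 22.3 − 22.5 = -0.2
x=5: ŷ = 50.5 − 7·5 = 15.5; e = 15.2 − 15.5 = -0.3
x=6: ŷ = 50.5 − 7·6 = 8.5; e = 9.7 − 8.5 = 1.2
x=7: ŷ = 50.5 − 7·7 = 1.5; e = 1 − 1.5 = -0.5
Signs: + − − − + −
Runs: +×1, −×3, +×1, −×1 → 4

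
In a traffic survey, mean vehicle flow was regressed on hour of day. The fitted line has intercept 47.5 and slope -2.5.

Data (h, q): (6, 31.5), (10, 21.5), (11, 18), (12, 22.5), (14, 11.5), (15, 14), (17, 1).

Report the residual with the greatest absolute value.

r = 5

h=6: ŷ = 47.5 − 2.5·6 = 32.5; r = 31.5 − 32.5 = -1
h=10: ŷ = 47.5 − 2.5·10 = 22.5; r = 21.5 − 22.5 = -1
h=11: ŷ = 47.5 − 2.5·11 = 20; r = 18 − 20 = -2
h=12: ŷ = 47.5 − 2.5·12 = 17.5; r = 22.5 − 17.5 = 5
h=14: ŷ = 47.5 − 2.5·14 = 12.5; r = 11.5 − 12.5 = -1
h=15: ŷ = 47.5 − 2.5·15 = 10; r = 14 − 10 = 4
h=17: ŷ = 47.5 − 2.5·17 = 5; r = 1 − 5 = -4
Largest |r| is 5 at h = 12, residual 5.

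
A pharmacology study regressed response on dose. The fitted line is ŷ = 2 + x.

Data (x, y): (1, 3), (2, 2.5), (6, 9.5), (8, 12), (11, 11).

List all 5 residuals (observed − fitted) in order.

x=1: ŷ = 2 + 1 = 3; e = 3 − 3 = 0
x=2: ŷ = 2 + 2 = 4; e = 2.5 − 4 = -1.5
x=6: ŷ = 2 + 6 = 8; e = 9.5 − 8 = 1.5
x=8: ŷ = 2 + 8 = 10; e = 12 − 10 = 2
x=11: ŷ = 2 + 11 = 13; e = 11 − 13 = -2

0, -1.5, 1.5, 2, -2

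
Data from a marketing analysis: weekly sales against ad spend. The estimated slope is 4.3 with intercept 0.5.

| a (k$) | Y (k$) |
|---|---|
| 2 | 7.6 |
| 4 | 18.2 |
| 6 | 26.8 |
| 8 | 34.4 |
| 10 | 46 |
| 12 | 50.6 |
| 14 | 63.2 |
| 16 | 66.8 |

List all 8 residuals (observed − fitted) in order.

-1.5, 0.5, 0.5, -0.5, 2.5, -1.5, 2.5, -2.5

a=2: Ŷ = 0.5 + 4.3·2 = 9.1; e = 7.6 − 9.1 = -1.5
a=4: Ŷ = 0.5 + 4.3·4 = 17.7; e = 18.2 − 17.7 = 0.5
a=6: Ŷ = 0.5 + 4.3·6 = 26.3; e = 26.8 − 26.3 = 0.5
a=8: Ŷ = 0.5 + 4.3·8 = 34.9; e = 34.4 − 34.9 = -0.5
a=10: Ŷ = 0.5 + 4.3·10 = 43.5; e = 46 − 43.5 = 2.5
a=12: Ŷ = 0.5 + 4.3·12 = 52.1; e = 50.6 − 52.1 = -1.5
a=14: Ŷ = 0.5 + 4.3·14 = 60.7; e = 63.2 − 60.7 = 2.5
a=16: Ŷ = 0.5 + 4.3·16 = 69.3; e = 66.8 − 69.3 = -2.5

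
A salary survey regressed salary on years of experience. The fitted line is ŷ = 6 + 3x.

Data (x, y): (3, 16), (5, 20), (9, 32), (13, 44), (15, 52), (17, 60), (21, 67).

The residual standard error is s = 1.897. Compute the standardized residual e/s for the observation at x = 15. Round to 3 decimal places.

0.527

ŷ = 6 + 3·15 = 51
e = 52 − 51 = 1
e/s = 1 / 1.897 = 0.527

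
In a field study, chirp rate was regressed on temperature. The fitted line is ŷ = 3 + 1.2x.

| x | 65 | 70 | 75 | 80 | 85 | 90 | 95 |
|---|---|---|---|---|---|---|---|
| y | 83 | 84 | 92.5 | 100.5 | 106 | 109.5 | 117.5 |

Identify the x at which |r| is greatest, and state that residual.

x = 70, r = -3

x=65: ŷ = 3 + 1.2·65 = 81; r = 83 − 81 = 2
x=70: ŷ = 3 + 1.2·70 = 87; r = 84 − 87 = -3
x=75: ŷ = 3 + 1.2·75 = 93; r = 92.5 − 93 = -0.5
x=80: ŷ = 3 + 1.2·80 = 99; r = 100.5 − 99 = 1.5
x=85: ŷ = 3 + 1.2·85 = 105; r = 106 − 105 = 1
x=90: ŷ = 3 + 1.2·90 = 111; r = 109.5 − 111 = -1.5
x=95: ŷ = 3 + 1.2·95 = 117; r = 117.5 − 117 = 0.5
Largest |r| is 3 at x = 70, residual -3.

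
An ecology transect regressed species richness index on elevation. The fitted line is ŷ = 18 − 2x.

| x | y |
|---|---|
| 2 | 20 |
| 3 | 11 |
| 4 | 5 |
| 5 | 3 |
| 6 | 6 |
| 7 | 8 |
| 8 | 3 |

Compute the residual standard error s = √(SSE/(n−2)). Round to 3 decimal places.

s = 4.561

x=2: ŷ = 18 − 2·2 = 14; r = 20 − 14 = 6
x=3: ŷ = 18 − 2·3 = 12; r = 11 − 12 = -1
x=4: ŷ = 18 − 2·4 = 10; r = 5 − 10 = -5
x=5: ŷ = 18 − 2·5 = 8; r = 3 − 8 = -5
x=6: ŷ = 18 − 2·6 = 6; r = 6 − 6 = 0
x=7: ŷ = 18 − 2·7 = 4; r = 8 − 4 = 4
x=8: ŷ = 18 − 2·8 = 2; r = 3 − 2 = 1
SSE = 36 + 1 + 25 + 25 + 0 + 16 + 1 = 104
s = √(104/5) = √20.8 ≈ 4.561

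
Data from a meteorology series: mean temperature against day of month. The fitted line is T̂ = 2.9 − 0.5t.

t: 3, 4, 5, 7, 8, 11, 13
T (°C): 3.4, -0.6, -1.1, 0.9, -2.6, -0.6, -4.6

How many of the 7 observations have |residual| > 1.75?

t=3: T̂ = 2.9 − 0.5·3 = 1.4; r = 3.4 − 1.4 = 2
t=4: T̂ = 2.9 − 0.5·4 = 0.9; r = -0.6 − 0.9 = -1.5
t=5: T̂ = 2.9 − 0.5·5 = 0.4; r = -1.1 − 0.4 = -1.5
t=7: T̂ = 2.9 − 0.5·7 = -0.6; r = 0.9 − (-0.6) = 1.5
t=8: T̂ = 2.9 − 0.5·8 = -1.1; r = -2.6 − (-1.1) = -1.5
t=11: T̂ = 2.9 − 0.5·11 = -2.6; r = -0.6 − (-2.6) = 2
t=13: T̂ = 2.9 − 0.5·13 = -3.6; r = -4.6 − (-3.6) = -1
|r| > 1.75: t=3 (|r|=2), t=11 (|r|=2) → 2

2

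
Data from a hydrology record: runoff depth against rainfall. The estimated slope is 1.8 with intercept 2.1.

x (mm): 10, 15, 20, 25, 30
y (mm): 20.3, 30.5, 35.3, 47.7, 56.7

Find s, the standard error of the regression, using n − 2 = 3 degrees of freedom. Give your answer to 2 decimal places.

x=10: ŷ = 2.1 + 1.8·10 = 20.1; e = 20.3 − 20.1 = 0.2
x=15: ŷ = 2.1 + 1.8·15 = 29.1; e = 30.5 − 29.1 = 1.4
x=20: ŷ = 2.1 + 1.8·20 = 38.1; e = 35.3 − 38.1 = -2.8
x=25: ŷ = 2.1 + 1.8·25 = 47.1; e = 47.7 − 47.1 = 0.6
x=30: ŷ = 2.1 + 1.8·30 = 56.1; e = 56.7 − 56.1 = 0.6
SSE = 0.04 + 1.96 + 7.84 + 0.36 + 0.36 = 10.56
s = √(10.56/3) = √3.52 ≈ 1.88

s = 1.88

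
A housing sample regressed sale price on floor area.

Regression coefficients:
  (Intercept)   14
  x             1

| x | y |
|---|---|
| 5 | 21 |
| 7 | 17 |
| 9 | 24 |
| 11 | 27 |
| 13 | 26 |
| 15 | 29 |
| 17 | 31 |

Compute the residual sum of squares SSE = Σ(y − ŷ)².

x=5: ŷ = 14 + 5 = 19; r = 21 − 19 = 2
x=7: ŷ = 14 + 7 = 21; r = 17 − 21 = -4
x=9: ŷ = 14 + 9 = 23; r = 24 − 23 = 1
x=11: ŷ = 14 + 11 = 25; r = 27 − 25 = 2
x=13: ŷ = 14 + 13 = 27; r = 26 − 27 = -1
x=15: ŷ = 14 + 15 = 29; r = 29 − 29 = 0
x=17: ŷ = 14 + 17 = 31; r = 31 − 31 = 0
SSE = 4 + 16 + 1 + 4 + 1 + 0 + 0 = 26

SSE = 26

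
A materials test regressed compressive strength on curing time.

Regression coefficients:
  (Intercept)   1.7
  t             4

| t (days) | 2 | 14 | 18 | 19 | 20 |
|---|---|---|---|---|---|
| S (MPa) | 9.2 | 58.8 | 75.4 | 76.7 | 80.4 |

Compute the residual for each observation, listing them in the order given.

t=2: Ŝ = 1.7 + 4·2 = 9.7; r = 9.2 − 9.7 = -0.5
t=14: Ŝ = 1.7 + 4·14 = 57.7; r = 58.8 − 57.7 = 1.1
t=18: Ŝ = 1.7 + 4·18 = 73.7; r = 75.4 − 73.7 = 1.7
t=19: Ŝ = 1.7 + 4·19 = 77.7; r = 76.7 − 77.7 = -1
t=20: Ŝ = 1.7 + 4·20 = 81.7; r = 80.4 − 81.7 = -1.3

-0.5, 1.1, 1.7, -1, -1.3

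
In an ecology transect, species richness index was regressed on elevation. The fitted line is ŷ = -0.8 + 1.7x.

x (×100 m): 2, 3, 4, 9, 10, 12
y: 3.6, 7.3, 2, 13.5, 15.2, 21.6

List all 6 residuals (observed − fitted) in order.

1, 3, -4, -1, -1, 2

x=2: ŷ = -0.8 + 1.7·2 = 2.6; e = 3.6 − 2.6 = 1
x=3: ŷ = -0.8 + 1.7·3 = 4.3; e = 7.3 − 4.3 = 3
x=4: ŷ = -0.8 + 1.7·4 = 6; e = 2 − 6 = -4
x=9: ŷ = -0.8 + 1.7·9 = 14.5; e = 13.5 − 14.5 = -1
x=10: ŷ = -0.8 + 1.7·10 = 16.2; e = 15.2 − 16.2 = -1
x=12: ŷ = -0.8 + 1.7·12 = 19.6; e = 21.6 − 19.6 = 2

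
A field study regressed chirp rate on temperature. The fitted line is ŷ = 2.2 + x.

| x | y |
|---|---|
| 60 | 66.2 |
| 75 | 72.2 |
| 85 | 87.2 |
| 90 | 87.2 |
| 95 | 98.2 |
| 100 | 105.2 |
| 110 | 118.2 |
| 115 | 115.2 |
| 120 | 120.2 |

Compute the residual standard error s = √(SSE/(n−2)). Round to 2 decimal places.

x=60: ŷ = 2.2 + 60 = 62.2; r = 66.2 − 62.2 = 4
x=75: ŷ = 2.2 + 75 = 77.2; r = 72.2 − 77.2 = -5
x=85: ŷ = 2.2 + 85 = 87.2; r = 87.2 − 87.2 = 0
x=90: ŷ = 2.2 + 90 = 92.2; r = 87.2 − 92.2 = -5
x=95: ŷ = 2.2 + 95 = 97.2; r = 98.2 − 97.2 = 1
x=100: ŷ = 2.2 + 100 = 102.2; r = 105.2 − 102.2 = 3
x=110: ŷ = 2.2 + 110 = 112.2; r = 118.2 − 112.2 = 6
x=115: ŷ = 2.2 + 115 = 117.2; r = 115.2 − 117.2 = -2
x=120: ŷ = 2.2 + 120 = 122.2; r = 120.2 − 122.2 = -2
SSE = 16 + 25 + 0 + 25 + 1 + 9 + 36 + 4 + 4 = 120
s = √(120/7) = √17.1429 ≈ 4.14

s = 4.14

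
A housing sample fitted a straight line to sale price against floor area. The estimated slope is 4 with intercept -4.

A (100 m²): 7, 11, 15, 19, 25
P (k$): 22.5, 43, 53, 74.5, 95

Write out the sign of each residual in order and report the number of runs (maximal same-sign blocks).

A=7: P̂ = -4 + 4·7 = 24; e = 22.5 − 24 = -1.5
A=11: P̂ = -4 + 4·11 = 40; e = 43 − 40 = 3
A=15: P̂ = -4 + 4·15 = 56; e = 53 − 56 = -3
A=19: P̂ = -4 + 4·19 = 72; e = 74.5 − 72 = 2.5
A=25: P̂ = -4 + 4·25 = 96; e = 95 − 96 = -1
Signs: − + − + −
Runs: −×1, +×1, −×1, +×1, −×1 → 5

5 runs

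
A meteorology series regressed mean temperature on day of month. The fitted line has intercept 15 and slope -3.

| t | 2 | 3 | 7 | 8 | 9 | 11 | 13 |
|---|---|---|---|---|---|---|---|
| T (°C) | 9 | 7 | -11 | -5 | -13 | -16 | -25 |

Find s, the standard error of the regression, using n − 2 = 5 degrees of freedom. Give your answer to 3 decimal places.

s = 3.098

t=2: T̂ = 15 − 3·2 = 9; e = 9 − 9 = 0
t=3: T̂ = 15 − 3·3 = 6; e = 7 − 6 = 1
t=7: T̂ = 15 − 3·7 = -6; e = -11 − (-6) = -5
t=8: T̂ = 15 − 3·8 = -9; e = -5 − (-9) = 4
t=9: T̂ = 15 − 3·9 = -12; e = -13 − (-12) = -1
t=11: T̂ = 15 − 3·11 = -18; e = -16 − (-18) = 2
t=13: T̂ = 15 − 3·13 = -24; e = -25 − (-24) = -1
SSE = 0 + 1 + 25 + 16 + 1 + 4 + 1 = 48
s = √(48/5) = √9.6 ≈ 3.098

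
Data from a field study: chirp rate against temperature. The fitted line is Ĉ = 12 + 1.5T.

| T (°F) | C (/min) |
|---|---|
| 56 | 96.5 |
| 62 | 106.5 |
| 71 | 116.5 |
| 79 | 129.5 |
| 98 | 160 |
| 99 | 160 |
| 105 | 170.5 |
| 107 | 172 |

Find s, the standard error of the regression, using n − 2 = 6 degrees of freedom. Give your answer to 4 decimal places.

s = 1.2910

T=56: Ĉ = 12 + 1.5·56 = 96; r = 96.5 − 96 = 0.5
T=62: Ĉ = 12 + 1.5·62 = 105; r = 106.5 − 105 = 1.5
T=71: Ĉ = 12 + 1.5·71 = 118.5; r = 116.5 − 118.5 = -2
T=79: Ĉ = 12 + 1.5·79 = 130.5; r = 129.5 − 130.5 = -1
T=98: Ĉ = 12 + 1.5·98 = 159; r = 160 − 159 = 1
T=99: Ĉ = 12 + 1.5·99 = 160.5; r = 160 − 160.5 = -0.5
T=105: Ĉ = 12 + 1.5·105 = 169.5; r = 170.5 − 169.5 = 1
T=107: Ĉ = 12 + 1.5·107 = 172.5; r = 172 − 172.5 = -0.5
SSE = 0.25 + 2.25 + 4 + 1 + 1 + 0.25 + 1 + 0.25 = 10
s = √(10/6) = √1.66667 ≈ 1.2910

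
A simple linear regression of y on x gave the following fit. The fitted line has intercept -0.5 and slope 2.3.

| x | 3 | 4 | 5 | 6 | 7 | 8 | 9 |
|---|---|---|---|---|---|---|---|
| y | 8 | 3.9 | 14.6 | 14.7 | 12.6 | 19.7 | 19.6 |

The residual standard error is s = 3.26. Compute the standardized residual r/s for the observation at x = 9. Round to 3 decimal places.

ŷ = -0.5 + 2.3·9 = 20.2
r = 19.6 − 20.2 = -0.6
r/s = -0.6 / 3.26 = -0.184

-0.184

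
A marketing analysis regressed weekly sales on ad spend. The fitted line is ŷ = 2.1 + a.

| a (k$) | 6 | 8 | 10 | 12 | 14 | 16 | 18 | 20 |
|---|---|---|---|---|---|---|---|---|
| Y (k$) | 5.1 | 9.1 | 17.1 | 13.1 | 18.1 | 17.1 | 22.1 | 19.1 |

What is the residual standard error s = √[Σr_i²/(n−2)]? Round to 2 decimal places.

s = 3.00

a=6: ŷ = 2.1 + 6 = 8.1; r = 5.1 − 8.1 = -3
a=8: ŷ = 2.1 + 8 = 10.1; r = 9.1 − 10.1 = -1
a=10: ŷ = 2.1 + 10 = 12.1; r = 17.1 − 12.1 = 5
a=12: ŷ = 2.1 + 12 = 14.1; r = 13.1 − 14.1 = -1
a=14: ŷ = 2.1 + 14 = 16.1; r = 18.1 − 16.1 = 2
a=16: ŷ = 2.1 + 16 = 18.1; r = 17.1 − 18.1 = -1
a=18: ŷ = 2.1 + 18 = 20.1; r = 22.1 − 20.1 = 2
a=20: ŷ = 2.1 + 20 = 22.1; r = 19.1 − 22.1 = -3
SSE = 9 + 1 + 25 + 1 + 4 + 1 + 4 + 9 = 54
s = √(54/6) = √9 ≈ 3.00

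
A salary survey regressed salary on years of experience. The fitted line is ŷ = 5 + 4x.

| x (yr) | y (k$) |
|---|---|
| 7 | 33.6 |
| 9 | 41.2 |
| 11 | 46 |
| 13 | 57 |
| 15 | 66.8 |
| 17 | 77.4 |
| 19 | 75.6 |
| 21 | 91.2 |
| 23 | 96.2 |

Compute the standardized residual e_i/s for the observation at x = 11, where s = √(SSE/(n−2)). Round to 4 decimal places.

x=7: ŷ = 5 + 4·7 = 33; e = 33.6 − 33 = 0.6
x=9: ŷ = 5 + 4·9 = 41; e = 41.2 − 41 = 0.2
x=11: ŷ = 5 + 4·11 = 49; e = 46 − 49 = -3
x=13: ŷ = 5 + 4·13 = 57; e = 57 − 57 = 0
x=15: ŷ = 5 + 4·15 = 65; e = 66.8 − 65 = 1.8
x=17: ŷ = 5 + 4·17 = 73; e = 77.4 − 73 = 4.4
x=19: ŷ = 5 + 4·19 = 81; e = 75.6 − 81 = -5.4
x=21: ŷ = 5 + 4·21 = 89; e = 91.2 − 89 = 2.2
x=23: ŷ = 5 + 4·23 = 97; e = 96.2 − 97 = -0.8
SSE = 0.36 + 0.04 + 9 + 0 + 3.24 + 19.36 + 29.16 + 4.84 + 0.64 = 66.64
s = √(66.64/7) = 3.08545
e/s = -3 / 3.08545 = -0.9723

-0.9723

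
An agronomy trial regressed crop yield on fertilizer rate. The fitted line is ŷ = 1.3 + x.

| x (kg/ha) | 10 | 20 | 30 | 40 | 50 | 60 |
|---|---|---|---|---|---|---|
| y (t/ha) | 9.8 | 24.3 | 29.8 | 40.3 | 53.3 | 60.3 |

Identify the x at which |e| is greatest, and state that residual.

x = 20, e = 3

x=10: ŷ = 1.3 + 10 = 11.3; e = 9.8 − 11.3 = -1.5
x=20: ŷ = 1.3 + 20 = 21.3; e = 24.3 − 21.3 = 3
x=30: ŷ = 1.3 + 30 = 31.3; e = 29.8 − 31.3 = -1.5
x=40: ŷ = 1.3 + 40 = 41.3; e = 40.3 − 41.3 = -1
x=50: ŷ = 1.3 + 50 = 51.3; e = 53.3 − 51.3 = 2
x=60: ŷ = 1.3 + 60 = 61.3; e = 60.3 − 61.3 = -1
Largest |e| is 3 at x = 20, residual 3.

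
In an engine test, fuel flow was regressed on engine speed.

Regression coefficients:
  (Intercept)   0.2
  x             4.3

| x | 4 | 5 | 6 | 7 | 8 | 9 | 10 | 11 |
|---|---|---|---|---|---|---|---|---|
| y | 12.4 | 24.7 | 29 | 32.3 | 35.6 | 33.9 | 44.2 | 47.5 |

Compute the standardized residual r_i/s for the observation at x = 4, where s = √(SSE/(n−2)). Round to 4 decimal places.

x=4: ŷ = 0.2 + 4.3·4 = 17.4; r = 12.4 − 17.4 = -5
x=5: ŷ = 0.2 + 4.3·5 = 21.7; r = 24.7 − 21.7 = 3
x=6: ŷ = 0.2 + 4.3·6 = 26; r = 29 − 26 = 3
x=7: ŷ = 0.2 + 4.3·7 = 30.3; r = 32.3 − 30.3 = 2
x=8: ŷ = 0.2 + 4.3·8 = 34.6; r = 35.6 − 34.6 = 1
x=9: ŷ = 0.2 + 4.3·9 = 38.9; r = 33.9 − 38.9 = -5
x=10: ŷ = 0.2 + 4.3·10 = 43.2; r = 44.2 − 43.2 = 1
x=11: ŷ = 0.2 + 4.3·11 = 47.5; r = 47.5 − 47.5 = 0
SSE = 25 + 9 + 9 + 4 + 1 + 25 + 1 + 0 = 74
s = √(74/6) = 3.51188
r/s = -5 / 3.51188 = -1.4237

-1.4237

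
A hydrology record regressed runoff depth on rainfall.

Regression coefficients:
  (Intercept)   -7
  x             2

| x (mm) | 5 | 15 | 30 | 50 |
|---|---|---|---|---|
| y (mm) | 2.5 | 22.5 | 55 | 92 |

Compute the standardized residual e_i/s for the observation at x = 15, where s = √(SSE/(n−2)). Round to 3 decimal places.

x=5: ŷ = -7 + 2·5 = 3; e = 2.5 − 3 = -0.5
x=15: ŷ = -7 + 2·15 = 23; e = 22.5 − 23 = -0.5
x=30: ŷ = -7 + 2·30 = 53; e = 55 − 53 = 2
x=50: ŷ = -7 + 2·50 = 93; e = 92 − 93 = -1
SSE = 0.25 + 0.25 + 4 + 1 = 5.5
s = √(5.5/2) = 1.65831
e/s = -0.5 / 1.65831 = -0.302

-0.302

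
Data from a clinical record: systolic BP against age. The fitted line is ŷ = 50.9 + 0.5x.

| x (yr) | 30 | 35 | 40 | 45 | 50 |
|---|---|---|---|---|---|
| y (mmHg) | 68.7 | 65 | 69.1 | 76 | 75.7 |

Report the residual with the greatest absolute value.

x=30: ŷ = 50.9 + 0.5·30 = 65.9; r = 68.7 − 65.9 = 2.8
x=35: ŷ = 50.9 + 0.5·35 = 68.4; r = 65 − 68.4 = -3.4
x=40: ŷ = 50.9 + 0.5·40 = 70.9; r = 69.1 − 70.9 = -1.8
x=45: ŷ = 50.9 + 0.5·45 = 73.4; r = 76 − 73.4 = 2.6
x=50: ŷ = 50.9 + 0.5·50 = 75.9; r = 75.7 − 75.9 = -0.2
Largest |r| is 3.4 at x = 35, residual -3.4.

r = -3.4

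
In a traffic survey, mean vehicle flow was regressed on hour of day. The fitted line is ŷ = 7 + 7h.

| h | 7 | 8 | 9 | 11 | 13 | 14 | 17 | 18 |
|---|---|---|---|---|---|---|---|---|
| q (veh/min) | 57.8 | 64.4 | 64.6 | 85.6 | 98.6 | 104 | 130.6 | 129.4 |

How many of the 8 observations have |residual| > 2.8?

3

h=7: ŷ = 7 + 7·7 = 56; e = 57.8 − 56 = 1.8
h=8: ŷ = 7 + 7·8 = 63; e = 64.4 − 63 = 1.4
h=9: ŷ = 7 + 7·9 = 70; e = 64.6 − 70 = -5.4
h=11: ŷ = 7 + 7·11 = 84; e = 85.6 − 84 = 1.6
h=13: ŷ = 7 + 7·13 = 98; e = 98.6 − 98 = 0.6
h=14: ŷ = 7 + 7·14 = 105; e = 104 − 105 = -1
h=17: ŷ = 7 + 7·17 = 126; e = 130.6 − 126 = 4.6
h=18: ŷ = 7 + 7·18 = 133; e = 129.4 − 133 = -3.6
|e| > 2.8: h=9 (|e|=5.4), h=17 (|e|=4.6), h=18 (|e|=3.6) → 3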